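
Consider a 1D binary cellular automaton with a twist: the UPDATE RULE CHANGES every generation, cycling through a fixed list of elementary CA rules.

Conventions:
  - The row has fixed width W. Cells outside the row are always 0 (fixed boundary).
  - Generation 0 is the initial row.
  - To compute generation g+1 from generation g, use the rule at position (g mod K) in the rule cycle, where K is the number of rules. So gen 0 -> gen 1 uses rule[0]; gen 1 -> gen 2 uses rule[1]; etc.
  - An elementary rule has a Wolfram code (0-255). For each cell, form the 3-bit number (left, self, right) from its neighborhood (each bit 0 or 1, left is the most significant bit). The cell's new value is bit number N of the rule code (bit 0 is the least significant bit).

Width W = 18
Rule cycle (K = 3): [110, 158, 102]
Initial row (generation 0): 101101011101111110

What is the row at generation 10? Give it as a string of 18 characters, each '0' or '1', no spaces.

Gen 0: 101101011101111110
Gen 1 (rule 110): 111111110111000010
Gen 2 (rule 158): 111111100110100111
Gen 3 (rule 102): 000000101011101001
Gen 4 (rule 110): 000001111110111011
Gen 5 (rule 158): 000011111100110010
Gen 6 (rule 102): 000100000101010110
Gen 7 (rule 110): 001100001111111110
Gen 8 (rule 158): 011010011111111101
Gen 9 (rule 102): 101110100000000111
Gen 10 (rule 110): 111011100000001101

Answer: 111011100000001101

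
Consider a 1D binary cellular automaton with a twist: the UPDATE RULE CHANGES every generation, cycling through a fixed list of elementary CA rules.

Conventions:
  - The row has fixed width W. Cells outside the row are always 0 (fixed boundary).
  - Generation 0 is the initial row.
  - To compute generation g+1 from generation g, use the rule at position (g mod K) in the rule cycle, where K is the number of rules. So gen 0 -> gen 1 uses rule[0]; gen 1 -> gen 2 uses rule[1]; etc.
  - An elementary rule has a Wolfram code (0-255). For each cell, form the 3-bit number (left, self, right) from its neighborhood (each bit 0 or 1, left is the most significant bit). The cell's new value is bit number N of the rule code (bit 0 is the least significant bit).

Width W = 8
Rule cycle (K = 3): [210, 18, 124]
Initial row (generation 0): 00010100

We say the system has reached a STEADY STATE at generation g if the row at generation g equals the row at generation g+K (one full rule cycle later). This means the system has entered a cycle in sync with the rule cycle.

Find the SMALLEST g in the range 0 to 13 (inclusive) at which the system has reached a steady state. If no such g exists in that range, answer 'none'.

Answer: 5

Derivation:
Gen 0: 00010100
Gen 1 (rule 210): 00100010
Gen 2 (rule 18): 01010101
Gen 3 (rule 124): 01111111
Gen 4 (rule 210): 10111111
Gen 5 (rule 18): 00000000
Gen 6 (rule 124): 00000000
Gen 7 (rule 210): 00000000
Gen 8 (rule 18): 00000000
Gen 9 (rule 124): 00000000
Gen 10 (rule 210): 00000000
Gen 11 (rule 18): 00000000
Gen 12 (rule 124): 00000000
Gen 13 (rule 210): 00000000
Gen 14 (rule 18): 00000000
Gen 15 (rule 124): 00000000
Gen 16 (rule 210): 00000000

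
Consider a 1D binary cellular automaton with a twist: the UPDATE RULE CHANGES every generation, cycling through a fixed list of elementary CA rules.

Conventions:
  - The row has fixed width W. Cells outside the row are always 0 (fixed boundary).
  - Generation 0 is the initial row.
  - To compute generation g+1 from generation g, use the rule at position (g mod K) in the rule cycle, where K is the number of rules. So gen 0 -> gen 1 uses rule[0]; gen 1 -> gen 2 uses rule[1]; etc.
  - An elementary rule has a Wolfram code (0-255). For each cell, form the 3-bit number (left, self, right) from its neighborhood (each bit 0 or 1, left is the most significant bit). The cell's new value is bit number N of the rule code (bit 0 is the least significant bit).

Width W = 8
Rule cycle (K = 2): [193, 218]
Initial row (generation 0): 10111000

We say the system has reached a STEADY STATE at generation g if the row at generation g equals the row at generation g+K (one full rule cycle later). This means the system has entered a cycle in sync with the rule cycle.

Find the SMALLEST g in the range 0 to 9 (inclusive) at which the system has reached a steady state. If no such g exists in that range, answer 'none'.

Answer: 6

Derivation:
Gen 0: 10111000
Gen 1 (rule 193): 00011011
Gen 2 (rule 218): 00111011
Gen 3 (rule 193): 10011001
Gen 4 (rule 218): 01111110
Gen 5 (rule 193): 00111110
Gen 6 (rule 218): 01111111
Gen 7 (rule 193): 00111111
Gen 8 (rule 218): 01111111
Gen 9 (rule 193): 00111111
Gen 10 (rule 218): 01111111
Gen 11 (rule 193): 00111111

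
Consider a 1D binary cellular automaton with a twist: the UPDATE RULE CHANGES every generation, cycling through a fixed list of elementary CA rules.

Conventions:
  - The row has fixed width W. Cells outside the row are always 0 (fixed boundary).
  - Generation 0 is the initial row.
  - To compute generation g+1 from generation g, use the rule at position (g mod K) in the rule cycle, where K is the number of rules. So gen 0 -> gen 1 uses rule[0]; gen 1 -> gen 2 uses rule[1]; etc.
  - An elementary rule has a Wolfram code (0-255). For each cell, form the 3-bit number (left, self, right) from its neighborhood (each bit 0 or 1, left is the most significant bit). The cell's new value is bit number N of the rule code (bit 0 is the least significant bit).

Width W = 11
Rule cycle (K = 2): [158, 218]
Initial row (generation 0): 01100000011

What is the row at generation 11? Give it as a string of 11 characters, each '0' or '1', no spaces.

Gen 0: 01100000011
Gen 1 (rule 158): 11010000110
Gen 2 (rule 218): 11001001111
Gen 3 (rule 158): 10111111110
Gen 4 (rule 218): 00111111111
Gen 5 (rule 158): 01111111110
Gen 6 (rule 218): 11111111111
Gen 7 (rule 158): 11111111110
Gen 8 (rule 218): 11111111111
Gen 9 (rule 158): 11111111110
Gen 10 (rule 218): 11111111111
Gen 11 (rule 158): 11111111110

Answer: 11111111110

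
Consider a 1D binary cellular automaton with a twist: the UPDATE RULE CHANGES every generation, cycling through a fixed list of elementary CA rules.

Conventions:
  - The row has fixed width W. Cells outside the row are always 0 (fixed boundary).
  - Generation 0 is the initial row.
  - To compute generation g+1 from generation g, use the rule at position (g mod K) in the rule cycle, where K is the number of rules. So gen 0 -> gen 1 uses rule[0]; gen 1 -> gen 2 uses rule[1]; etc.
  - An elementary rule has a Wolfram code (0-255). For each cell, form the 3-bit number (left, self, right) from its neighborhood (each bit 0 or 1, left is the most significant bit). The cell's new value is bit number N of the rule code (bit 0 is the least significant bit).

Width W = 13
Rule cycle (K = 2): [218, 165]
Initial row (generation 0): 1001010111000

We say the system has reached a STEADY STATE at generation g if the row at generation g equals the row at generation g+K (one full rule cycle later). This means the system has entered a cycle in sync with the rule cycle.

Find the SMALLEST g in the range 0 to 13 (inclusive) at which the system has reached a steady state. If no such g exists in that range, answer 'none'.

Gen 0: 1001010111000
Gen 1 (rule 218): 0110000111100
Gen 2 (rule 165): 0000110011001
Gen 3 (rule 218): 0001111111110
Gen 4 (rule 165): 1100111111100
Gen 5 (rule 218): 1111111111110
Gen 6 (rule 165): 0111111111100
Gen 7 (rule 218): 1111111111110
Gen 8 (rule 165): 0111111111100
Gen 9 (rule 218): 1111111111110
Gen 10 (rule 165): 0111111111100
Gen 11 (rule 218): 1111111111110
Gen 12 (rule 165): 0111111111100
Gen 13 (rule 218): 1111111111110
Gen 14 (rule 165): 0111111111100
Gen 15 (rule 218): 1111111111110

Answer: 5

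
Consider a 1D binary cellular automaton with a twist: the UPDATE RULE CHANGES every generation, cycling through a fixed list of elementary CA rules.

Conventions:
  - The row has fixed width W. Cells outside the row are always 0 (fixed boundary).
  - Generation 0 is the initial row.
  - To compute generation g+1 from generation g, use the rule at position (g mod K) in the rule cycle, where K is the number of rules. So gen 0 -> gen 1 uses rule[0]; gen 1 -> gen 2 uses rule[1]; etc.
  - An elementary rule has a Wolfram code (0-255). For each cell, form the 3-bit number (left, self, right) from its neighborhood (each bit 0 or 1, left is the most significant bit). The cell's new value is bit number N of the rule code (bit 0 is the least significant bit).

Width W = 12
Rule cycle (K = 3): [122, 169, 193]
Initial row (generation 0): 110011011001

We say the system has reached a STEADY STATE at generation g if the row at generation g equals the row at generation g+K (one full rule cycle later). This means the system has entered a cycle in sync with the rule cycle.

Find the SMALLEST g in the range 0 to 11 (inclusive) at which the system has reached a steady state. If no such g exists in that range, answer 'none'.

Gen 0: 110011011001
Gen 1 (rule 122): 111111111110
Gen 2 (rule 169): 111111111100
Gen 3 (rule 193): 011111111101
Gen 4 (rule 122): 110000000110
Gen 5 (rule 169): 100111110100
Gen 6 (rule 193): 000011110001
Gen 7 (rule 122): 000110011010
Gen 8 (rule 169): 110100010100
Gen 9 (rule 193): 010001000001
Gen 10 (rule 122): 101010100010
Gen 11 (rule 169): 010101001000
Gen 12 (rule 193): 000000000011
Gen 13 (rule 122): 000000000111
Gen 14 (rule 169): 111111110110

Answer: none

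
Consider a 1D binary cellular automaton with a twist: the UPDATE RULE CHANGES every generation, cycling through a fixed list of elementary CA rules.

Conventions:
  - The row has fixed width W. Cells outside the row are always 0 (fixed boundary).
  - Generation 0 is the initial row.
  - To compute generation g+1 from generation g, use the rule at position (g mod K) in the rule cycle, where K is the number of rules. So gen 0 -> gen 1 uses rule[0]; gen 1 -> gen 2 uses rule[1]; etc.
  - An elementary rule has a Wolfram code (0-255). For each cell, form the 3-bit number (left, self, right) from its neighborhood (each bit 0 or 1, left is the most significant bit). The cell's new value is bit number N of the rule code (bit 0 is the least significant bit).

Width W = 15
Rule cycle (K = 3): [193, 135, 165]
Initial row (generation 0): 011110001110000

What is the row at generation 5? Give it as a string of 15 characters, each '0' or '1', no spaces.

Answer: 101101100011011

Derivation:
Gen 0: 011110001110000
Gen 1 (rule 193): 001110100110111
Gen 2 (rule 135): 110100101000010
Gen 3 (rule 165): 001100111011010
Gen 4 (rule 193): 100100011001000
Gen 5 (rule 135): 101101100011011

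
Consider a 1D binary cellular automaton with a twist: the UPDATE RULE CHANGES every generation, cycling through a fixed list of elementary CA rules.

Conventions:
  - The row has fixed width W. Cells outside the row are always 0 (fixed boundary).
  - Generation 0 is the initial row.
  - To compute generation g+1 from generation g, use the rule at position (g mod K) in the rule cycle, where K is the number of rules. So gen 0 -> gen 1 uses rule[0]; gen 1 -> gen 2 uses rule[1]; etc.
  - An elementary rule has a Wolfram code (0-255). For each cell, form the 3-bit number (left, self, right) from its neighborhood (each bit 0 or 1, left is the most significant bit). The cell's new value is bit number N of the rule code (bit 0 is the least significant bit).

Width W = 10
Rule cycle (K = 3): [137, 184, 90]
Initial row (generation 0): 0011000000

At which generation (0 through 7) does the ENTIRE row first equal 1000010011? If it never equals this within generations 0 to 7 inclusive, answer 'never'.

Gen 0: 0011000000
Gen 1 (rule 137): 1010011111
Gen 2 (rule 184): 0101011110
Gen 3 (rule 90): 1000010011
Gen 4 (rule 137): 0011000010
Gen 5 (rule 184): 0010100001
Gen 6 (rule 90): 0100010010
Gen 7 (rule 137): 0001000000

Answer: 3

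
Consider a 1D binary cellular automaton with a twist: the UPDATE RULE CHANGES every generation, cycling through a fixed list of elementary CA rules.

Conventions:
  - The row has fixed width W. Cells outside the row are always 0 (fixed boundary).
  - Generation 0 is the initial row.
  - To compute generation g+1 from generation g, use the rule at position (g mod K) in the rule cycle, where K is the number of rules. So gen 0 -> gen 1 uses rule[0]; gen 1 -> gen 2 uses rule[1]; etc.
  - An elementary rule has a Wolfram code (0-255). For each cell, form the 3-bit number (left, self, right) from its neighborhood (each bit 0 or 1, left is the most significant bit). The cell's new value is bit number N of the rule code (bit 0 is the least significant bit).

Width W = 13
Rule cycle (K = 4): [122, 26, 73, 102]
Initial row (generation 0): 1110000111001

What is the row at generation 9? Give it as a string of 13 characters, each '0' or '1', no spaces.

Gen 0: 1110000111001
Gen 1 (rule 122): 1011001101110
Gen 2 (rule 26): 0010111001001
Gen 3 (rule 73): 1000101000000
Gen 4 (rule 102): 1001111000000
Gen 5 (rule 122): 0111001100000
Gen 6 (rule 26): 1100111010000
Gen 7 (rule 73): 1100101000111
Gen 8 (rule 102): 0101111001001
Gen 9 (rule 122): 1011001110110

Answer: 1011001110110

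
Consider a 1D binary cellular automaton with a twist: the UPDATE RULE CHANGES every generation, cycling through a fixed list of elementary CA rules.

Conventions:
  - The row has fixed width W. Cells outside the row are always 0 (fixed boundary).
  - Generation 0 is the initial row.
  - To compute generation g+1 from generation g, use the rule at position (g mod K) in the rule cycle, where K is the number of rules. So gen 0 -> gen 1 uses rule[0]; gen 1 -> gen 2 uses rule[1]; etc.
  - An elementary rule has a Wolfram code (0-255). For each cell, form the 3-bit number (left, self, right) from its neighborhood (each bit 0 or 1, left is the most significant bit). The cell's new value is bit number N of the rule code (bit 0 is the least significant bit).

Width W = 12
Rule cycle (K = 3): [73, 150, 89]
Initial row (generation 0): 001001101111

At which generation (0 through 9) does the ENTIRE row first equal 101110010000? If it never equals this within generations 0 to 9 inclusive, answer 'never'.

Answer: 5

Derivation:
Gen 0: 001001101111
Gen 1 (rule 73): 100001101001
Gen 2 (rule 150): 110010001111
Gen 3 (rule 89): 111001101001
Gen 4 (rule 73): 101001100000
Gen 5 (rule 150): 101110010000
Gen 6 (rule 89): 001011001111
Gen 7 (rule 73): 100011001001
Gen 8 (rule 150): 110100111111
Gen 9 (rule 89): 110010100001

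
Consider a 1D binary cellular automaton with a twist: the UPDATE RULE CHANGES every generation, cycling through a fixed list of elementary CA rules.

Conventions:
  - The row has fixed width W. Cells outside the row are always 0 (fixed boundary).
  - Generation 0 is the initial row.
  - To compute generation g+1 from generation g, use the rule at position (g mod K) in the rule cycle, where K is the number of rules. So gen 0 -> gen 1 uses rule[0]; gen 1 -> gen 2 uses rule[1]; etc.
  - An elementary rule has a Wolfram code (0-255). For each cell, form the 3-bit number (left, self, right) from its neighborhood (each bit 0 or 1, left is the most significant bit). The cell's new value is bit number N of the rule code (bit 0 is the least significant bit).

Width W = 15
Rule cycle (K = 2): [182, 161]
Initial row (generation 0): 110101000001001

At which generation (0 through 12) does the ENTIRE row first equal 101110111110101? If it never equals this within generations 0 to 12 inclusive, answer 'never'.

Answer: 7

Derivation:
Gen 0: 110101000001001
Gen 1 (rule 182): 001111100011111
Gen 2 (rule 161): 100111001001110
Gen 3 (rule 182): 111010111110101
Gen 4 (rule 161): 010101011101010
Gen 5 (rule 182): 111111101011111
Gen 6 (rule 161): 011111010101110
Gen 7 (rule 182): 101110111110101
Gen 8 (rule 161): 010101011101010
Gen 9 (rule 182): 111111101011111
Gen 10 (rule 161): 011111010101110
Gen 11 (rule 182): 101110111110101
Gen 12 (rule 161): 010101011101010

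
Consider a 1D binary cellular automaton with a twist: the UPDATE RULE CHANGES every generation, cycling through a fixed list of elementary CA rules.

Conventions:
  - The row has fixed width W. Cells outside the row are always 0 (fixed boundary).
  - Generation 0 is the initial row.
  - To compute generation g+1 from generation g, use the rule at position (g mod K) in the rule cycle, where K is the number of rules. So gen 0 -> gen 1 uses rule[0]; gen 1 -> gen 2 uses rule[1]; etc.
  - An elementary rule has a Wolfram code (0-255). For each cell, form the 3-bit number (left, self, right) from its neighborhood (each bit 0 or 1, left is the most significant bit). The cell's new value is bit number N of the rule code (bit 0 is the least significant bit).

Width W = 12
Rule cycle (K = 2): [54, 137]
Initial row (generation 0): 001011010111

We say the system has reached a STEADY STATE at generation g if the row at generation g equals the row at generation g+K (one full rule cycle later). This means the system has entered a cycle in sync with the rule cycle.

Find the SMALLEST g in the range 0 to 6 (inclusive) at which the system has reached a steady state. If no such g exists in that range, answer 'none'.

Gen 0: 001011010111
Gen 1 (rule 54): 011100111000
Gen 2 (rule 137): 011000110011
Gen 3 (rule 54): 100101001100
Gen 4 (rule 137): 000000001001
Gen 5 (rule 54): 000000011111
Gen 6 (rule 137): 111111011110
Gen 7 (rule 54): 000000100001
Gen 8 (rule 137): 111110001100

Answer: none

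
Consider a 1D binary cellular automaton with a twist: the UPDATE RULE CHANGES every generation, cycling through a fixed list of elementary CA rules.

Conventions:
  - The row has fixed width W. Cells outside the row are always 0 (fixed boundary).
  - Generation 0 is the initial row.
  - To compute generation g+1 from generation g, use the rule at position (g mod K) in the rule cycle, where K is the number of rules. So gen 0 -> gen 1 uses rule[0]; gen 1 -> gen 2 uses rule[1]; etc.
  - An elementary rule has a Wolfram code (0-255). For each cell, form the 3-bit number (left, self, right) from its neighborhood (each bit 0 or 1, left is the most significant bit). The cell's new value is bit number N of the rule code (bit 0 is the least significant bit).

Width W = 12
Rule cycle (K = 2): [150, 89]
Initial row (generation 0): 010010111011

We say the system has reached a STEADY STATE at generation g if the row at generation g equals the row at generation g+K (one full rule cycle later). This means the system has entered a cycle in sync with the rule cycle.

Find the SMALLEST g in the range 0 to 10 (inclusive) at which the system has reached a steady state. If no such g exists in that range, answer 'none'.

Answer: none

Derivation:
Gen 0: 010010111011
Gen 1 (rule 150): 111110010000
Gen 2 (rule 89): 100011001111
Gen 3 (rule 150): 110100110110
Gen 4 (rule 89): 110010110111
Gen 5 (rule 150): 001110000010
Gen 6 (rule 89): 101011111001
Gen 7 (rule 150): 101001110111
Gen 8 (rule 89): 000101010101
Gen 9 (rule 150): 001101010101
Gen 10 (rule 89): 101100000000
Gen 11 (rule 150): 100010000000
Gen 12 (rule 89): 011001111111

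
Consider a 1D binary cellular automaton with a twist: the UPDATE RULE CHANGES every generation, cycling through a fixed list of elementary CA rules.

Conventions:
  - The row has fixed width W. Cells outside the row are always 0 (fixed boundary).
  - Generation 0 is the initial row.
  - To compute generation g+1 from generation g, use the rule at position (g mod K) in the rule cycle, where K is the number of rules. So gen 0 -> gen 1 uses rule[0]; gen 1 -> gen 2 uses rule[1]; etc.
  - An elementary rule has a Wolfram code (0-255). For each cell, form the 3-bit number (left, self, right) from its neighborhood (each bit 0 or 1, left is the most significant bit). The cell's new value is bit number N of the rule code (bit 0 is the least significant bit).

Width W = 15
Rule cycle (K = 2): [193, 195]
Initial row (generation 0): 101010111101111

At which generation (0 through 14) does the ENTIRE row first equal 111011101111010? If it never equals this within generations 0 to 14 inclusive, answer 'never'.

Gen 0: 101010111101111
Gen 1 (rule 193): 000000011100111
Gen 2 (rule 195): 111111101101011
Gen 3 (rule 193): 011111100100001
Gen 4 (rule 195): 101111101001110
Gen 5 (rule 193): 000111100000110
Gen 6 (rule 195): 111011101111010
Gen 7 (rule 193): 011001100111000
Gen 8 (rule 195): 101010101011011
Gen 9 (rule 193): 000000000001001
Gen 10 (rule 195): 111111111110010
Gen 11 (rule 193): 011111111110000
Gen 12 (rule 195): 101111111110111
Gen 13 (rule 193): 000111111110011
Gen 14 (rule 195): 111011111110101

Answer: 6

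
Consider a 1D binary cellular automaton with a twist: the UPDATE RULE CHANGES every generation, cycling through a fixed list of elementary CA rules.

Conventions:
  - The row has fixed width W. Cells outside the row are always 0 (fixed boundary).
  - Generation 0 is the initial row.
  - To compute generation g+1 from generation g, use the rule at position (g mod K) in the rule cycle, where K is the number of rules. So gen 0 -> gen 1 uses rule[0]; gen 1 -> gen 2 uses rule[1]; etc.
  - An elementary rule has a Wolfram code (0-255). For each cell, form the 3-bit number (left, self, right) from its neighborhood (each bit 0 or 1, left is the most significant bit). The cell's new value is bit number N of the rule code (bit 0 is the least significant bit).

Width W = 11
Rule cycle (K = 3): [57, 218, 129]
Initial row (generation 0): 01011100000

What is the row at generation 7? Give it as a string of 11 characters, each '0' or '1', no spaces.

Answer: 10110100111

Derivation:
Gen 0: 01011100000
Gen 1 (rule 57): 00110011111
Gen 2 (rule 218): 01111111111
Gen 3 (rule 129): 00111111110
Gen 4 (rule 57): 10100000001
Gen 5 (rule 218): 00010000010
Gen 6 (rule 129): 11000111000
Gen 7 (rule 57): 10110100111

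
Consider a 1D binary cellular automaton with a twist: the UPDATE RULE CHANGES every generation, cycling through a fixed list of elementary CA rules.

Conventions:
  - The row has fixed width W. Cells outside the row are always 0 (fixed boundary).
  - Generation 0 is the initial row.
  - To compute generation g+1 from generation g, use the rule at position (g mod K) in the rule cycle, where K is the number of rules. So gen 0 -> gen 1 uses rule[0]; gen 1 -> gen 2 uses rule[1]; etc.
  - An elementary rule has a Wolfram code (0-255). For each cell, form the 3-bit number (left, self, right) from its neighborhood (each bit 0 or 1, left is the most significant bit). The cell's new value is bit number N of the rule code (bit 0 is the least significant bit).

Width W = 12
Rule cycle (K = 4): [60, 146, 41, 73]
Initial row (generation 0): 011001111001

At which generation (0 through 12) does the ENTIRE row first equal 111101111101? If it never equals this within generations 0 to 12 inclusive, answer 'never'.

Answer: never

Derivation:
Gen 0: 011001111001
Gen 1 (rule 60): 010101000101
Gen 2 (rule 146): 100000101000
Gen 3 (rule 41): 001110010011
Gen 4 (rule 73): 101010000011
Gen 5 (rule 60): 111111000010
Gen 6 (rule 146): 011110100101
Gen 7 (rule 41): 010001000010
Gen 8 (rule 73): 000100011000
Gen 9 (rule 60): 000110010100
Gen 10 (rule 146): 001001100010
Gen 11 (rule 41): 100001001000
Gen 12 (rule 73): 001100000011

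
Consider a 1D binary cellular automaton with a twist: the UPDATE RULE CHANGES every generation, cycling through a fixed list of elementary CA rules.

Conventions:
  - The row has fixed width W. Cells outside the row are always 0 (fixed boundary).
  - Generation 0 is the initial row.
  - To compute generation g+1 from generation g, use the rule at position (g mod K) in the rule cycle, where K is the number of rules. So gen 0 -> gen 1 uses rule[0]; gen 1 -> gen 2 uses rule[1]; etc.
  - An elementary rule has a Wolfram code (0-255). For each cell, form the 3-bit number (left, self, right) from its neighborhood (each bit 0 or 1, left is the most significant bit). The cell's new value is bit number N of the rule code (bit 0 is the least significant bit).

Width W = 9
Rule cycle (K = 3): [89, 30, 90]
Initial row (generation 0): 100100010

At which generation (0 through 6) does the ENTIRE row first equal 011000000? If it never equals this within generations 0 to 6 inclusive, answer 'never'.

Answer: 4

Derivation:
Gen 0: 100100010
Gen 1 (rule 89): 010011001
Gen 2 (rule 30): 111110111
Gen 3 (rule 90): 100010101
Gen 4 (rule 89): 011000000
Gen 5 (rule 30): 110100000
Gen 6 (rule 90): 110010000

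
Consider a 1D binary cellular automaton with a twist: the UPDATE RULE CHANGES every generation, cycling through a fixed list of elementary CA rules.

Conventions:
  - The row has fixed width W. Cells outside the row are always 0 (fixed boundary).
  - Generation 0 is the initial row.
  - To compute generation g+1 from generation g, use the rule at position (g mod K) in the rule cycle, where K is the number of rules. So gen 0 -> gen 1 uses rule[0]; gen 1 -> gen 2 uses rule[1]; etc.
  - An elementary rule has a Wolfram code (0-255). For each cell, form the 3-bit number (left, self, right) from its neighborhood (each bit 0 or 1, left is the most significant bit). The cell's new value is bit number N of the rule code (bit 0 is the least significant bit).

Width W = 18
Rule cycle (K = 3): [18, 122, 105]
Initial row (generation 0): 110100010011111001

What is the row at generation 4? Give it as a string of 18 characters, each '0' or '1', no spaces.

Answer: 001100001100000110

Derivation:
Gen 0: 110100010011111001
Gen 1 (rule 18): 000010101100000110
Gen 2 (rule 122): 000101011110001111
Gen 3 (rule 105): 110010110010101001
Gen 4 (rule 18): 001100001100000110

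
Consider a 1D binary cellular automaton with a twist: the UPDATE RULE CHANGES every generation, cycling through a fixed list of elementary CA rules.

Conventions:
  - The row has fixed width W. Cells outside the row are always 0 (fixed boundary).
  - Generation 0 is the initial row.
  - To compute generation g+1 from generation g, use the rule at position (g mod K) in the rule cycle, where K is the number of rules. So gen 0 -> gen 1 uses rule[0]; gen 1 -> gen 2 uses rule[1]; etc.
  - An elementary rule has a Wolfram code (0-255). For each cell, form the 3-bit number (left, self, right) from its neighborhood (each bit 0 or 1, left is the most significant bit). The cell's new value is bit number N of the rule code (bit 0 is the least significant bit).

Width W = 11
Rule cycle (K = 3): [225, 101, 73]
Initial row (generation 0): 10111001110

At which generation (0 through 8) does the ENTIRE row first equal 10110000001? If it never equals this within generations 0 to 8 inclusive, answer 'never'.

Answer: 5

Derivation:
Gen 0: 10111001110
Gen 1 (rule 225): 01011000110
Gen 2 (rule 101): 01101010010
Gen 3 (rule 73): 01100000000
Gen 4 (rule 225): 00101111111
Gen 5 (rule 101): 10110000001
Gen 6 (rule 73): 00110111100
Gen 7 (rule 225): 10011011101
Gen 8 (rule 101): 10001100111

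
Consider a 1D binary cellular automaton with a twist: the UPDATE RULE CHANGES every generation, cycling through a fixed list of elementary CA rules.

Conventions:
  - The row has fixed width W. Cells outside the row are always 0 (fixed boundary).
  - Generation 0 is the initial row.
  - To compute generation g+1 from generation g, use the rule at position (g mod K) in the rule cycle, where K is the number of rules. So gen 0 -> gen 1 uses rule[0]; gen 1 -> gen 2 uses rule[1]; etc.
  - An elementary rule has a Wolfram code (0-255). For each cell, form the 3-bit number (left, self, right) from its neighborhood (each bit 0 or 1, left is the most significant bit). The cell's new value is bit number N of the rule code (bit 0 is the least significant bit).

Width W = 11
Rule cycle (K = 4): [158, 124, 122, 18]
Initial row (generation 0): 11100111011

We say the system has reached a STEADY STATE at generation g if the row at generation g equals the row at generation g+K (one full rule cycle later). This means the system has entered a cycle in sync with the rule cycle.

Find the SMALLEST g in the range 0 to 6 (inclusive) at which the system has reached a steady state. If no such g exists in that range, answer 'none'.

Answer: none

Derivation:
Gen 0: 11100111011
Gen 1 (rule 158): 11011110010
Gen 2 (rule 124): 11110011011
Gen 3 (rule 122): 10011111111
Gen 4 (rule 18): 01100000000
Gen 5 (rule 158): 11010000000
Gen 6 (rule 124): 11111000000
Gen 7 (rule 122): 10001100000
Gen 8 (rule 18): 01010010000
Gen 9 (rule 158): 11011111000
Gen 10 (rule 124): 11110001100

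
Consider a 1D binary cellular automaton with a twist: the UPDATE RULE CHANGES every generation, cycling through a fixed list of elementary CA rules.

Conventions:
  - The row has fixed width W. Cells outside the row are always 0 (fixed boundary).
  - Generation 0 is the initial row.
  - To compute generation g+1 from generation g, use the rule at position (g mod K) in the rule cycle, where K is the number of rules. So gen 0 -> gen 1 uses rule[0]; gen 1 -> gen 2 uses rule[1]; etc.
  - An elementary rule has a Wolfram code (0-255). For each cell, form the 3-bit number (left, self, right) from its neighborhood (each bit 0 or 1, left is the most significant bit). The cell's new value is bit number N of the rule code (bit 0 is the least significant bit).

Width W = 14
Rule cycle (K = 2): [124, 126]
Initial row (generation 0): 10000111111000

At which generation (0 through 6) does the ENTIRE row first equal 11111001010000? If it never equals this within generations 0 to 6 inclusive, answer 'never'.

Answer: never

Derivation:
Gen 0: 10000111111000
Gen 1 (rule 124): 11000100001100
Gen 2 (rule 126): 11101110011110
Gen 3 (rule 124): 10111011010011
Gen 4 (rule 126): 11101111111111
Gen 5 (rule 124): 10111000000001
Gen 6 (rule 126): 11101100000011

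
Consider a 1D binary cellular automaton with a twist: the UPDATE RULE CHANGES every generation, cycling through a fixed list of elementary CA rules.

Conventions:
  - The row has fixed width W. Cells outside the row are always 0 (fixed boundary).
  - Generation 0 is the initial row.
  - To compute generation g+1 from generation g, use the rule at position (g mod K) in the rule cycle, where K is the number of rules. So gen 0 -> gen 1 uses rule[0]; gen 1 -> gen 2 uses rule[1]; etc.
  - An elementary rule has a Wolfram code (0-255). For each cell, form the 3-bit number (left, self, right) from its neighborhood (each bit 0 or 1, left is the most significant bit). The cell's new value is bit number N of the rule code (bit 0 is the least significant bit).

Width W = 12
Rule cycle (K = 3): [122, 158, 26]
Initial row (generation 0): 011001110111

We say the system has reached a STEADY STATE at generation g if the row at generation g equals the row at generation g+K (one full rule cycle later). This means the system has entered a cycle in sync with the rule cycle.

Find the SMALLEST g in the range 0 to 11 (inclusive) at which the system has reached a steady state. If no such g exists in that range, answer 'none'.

Gen 0: 011001110111
Gen 1 (rule 122): 111111011101
Gen 2 (rule 158): 111110011001
Gen 3 (rule 26): 100001110110
Gen 4 (rule 122): 010011011111
Gen 5 (rule 158): 111110011110
Gen 6 (rule 26): 100001110001
Gen 7 (rule 122): 010011011010
Gen 8 (rule 158): 111110010011
Gen 9 (rule 26): 100001101110
Gen 10 (rule 122): 010011111011
Gen 11 (rule 158): 111111110010
Gen 12 (rule 26): 100000001101
Gen 13 (rule 122): 010000011110
Gen 14 (rule 158): 111000111101

Answer: none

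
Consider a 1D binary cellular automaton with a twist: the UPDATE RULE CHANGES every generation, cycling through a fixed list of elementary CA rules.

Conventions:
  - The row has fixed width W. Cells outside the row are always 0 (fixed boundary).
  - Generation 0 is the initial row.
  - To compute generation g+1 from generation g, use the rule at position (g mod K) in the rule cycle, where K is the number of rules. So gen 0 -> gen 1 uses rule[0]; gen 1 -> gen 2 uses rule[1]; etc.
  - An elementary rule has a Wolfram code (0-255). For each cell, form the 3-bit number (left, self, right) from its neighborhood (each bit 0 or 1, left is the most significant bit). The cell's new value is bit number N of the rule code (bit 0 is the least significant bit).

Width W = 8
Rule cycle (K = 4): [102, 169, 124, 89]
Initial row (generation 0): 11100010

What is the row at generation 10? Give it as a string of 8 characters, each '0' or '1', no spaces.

Gen 0: 11100010
Gen 1 (rule 102): 00100110
Gen 2 (rule 169): 10000100
Gen 3 (rule 124): 11000110
Gen 4 (rule 89): 11110111
Gen 5 (rule 102): 00011001
Gen 6 (rule 169): 11010000
Gen 7 (rule 124): 11111000
Gen 8 (rule 89): 10001111
Gen 9 (rule 102): 10010001
Gen 10 (rule 169): 00000100

Answer: 00000100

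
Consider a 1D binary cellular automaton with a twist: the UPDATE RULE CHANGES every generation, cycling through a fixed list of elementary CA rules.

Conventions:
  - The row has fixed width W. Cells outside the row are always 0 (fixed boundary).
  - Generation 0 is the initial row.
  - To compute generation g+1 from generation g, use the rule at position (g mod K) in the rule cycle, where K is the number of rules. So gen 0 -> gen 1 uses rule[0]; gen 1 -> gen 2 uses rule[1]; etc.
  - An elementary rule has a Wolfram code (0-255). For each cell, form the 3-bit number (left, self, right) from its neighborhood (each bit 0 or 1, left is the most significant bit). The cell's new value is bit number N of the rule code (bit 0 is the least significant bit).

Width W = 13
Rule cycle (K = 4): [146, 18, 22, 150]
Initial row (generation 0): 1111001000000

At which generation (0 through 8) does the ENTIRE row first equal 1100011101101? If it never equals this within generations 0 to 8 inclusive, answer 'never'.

Answer: 7

Derivation:
Gen 0: 1111001000000
Gen 1 (rule 146): 0110110100000
Gen 2 (rule 18): 1000000010000
Gen 3 (rule 22): 1100000111000
Gen 4 (rule 150): 0010001010100
Gen 5 (rule 146): 0101010000010
Gen 6 (rule 18): 1000001000101
Gen 7 (rule 22): 1100011101101
Gen 8 (rule 150): 0010101000001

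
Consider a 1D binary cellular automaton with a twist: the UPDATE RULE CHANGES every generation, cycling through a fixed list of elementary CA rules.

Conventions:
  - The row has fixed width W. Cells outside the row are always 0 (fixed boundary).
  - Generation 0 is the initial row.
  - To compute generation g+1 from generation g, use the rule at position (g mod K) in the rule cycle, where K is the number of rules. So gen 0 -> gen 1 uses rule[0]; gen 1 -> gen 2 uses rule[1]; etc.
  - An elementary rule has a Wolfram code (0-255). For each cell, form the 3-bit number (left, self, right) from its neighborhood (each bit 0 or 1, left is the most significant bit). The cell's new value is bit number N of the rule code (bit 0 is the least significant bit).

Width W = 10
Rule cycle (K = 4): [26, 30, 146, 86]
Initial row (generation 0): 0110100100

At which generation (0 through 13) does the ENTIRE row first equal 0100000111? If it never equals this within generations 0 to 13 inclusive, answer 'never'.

Gen 0: 0110100100
Gen 1 (rule 26): 1100011010
Gen 2 (rule 30): 1010110011
Gen 3 (rule 146): 0000001100
Gen 4 (rule 86): 0000010110
Gen 5 (rule 26): 0000100101
Gen 6 (rule 30): 0001111101
Gen 7 (rule 146): 0010111000
Gen 8 (rule 86): 0110001100
Gen 9 (rule 26): 1101011010
Gen 10 (rule 30): 1001010011
Gen 11 (rule 146): 0110001100
Gen 12 (rule 86): 1011010110
Gen 13 (rule 26): 0010000101

Answer: never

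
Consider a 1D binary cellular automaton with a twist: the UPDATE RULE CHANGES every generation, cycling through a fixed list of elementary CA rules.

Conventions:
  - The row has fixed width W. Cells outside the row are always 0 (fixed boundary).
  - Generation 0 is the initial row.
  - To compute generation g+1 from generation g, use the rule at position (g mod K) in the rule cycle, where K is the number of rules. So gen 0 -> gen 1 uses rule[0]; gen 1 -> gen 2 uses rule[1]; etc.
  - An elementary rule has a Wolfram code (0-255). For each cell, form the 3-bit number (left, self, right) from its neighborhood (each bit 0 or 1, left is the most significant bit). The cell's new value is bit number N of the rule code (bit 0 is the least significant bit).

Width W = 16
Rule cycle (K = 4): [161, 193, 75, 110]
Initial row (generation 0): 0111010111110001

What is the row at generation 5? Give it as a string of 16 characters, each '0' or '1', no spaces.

Answer: 0000111110010100

Derivation:
Gen 0: 0111010111110001
Gen 1 (rule 161): 0010101011100100
Gen 2 (rule 193): 1000000001100001
Gen 3 (rule 75): 0011111111101110
Gen 4 (rule 110): 0110000000111010
Gen 5 (rule 161): 0000111110010100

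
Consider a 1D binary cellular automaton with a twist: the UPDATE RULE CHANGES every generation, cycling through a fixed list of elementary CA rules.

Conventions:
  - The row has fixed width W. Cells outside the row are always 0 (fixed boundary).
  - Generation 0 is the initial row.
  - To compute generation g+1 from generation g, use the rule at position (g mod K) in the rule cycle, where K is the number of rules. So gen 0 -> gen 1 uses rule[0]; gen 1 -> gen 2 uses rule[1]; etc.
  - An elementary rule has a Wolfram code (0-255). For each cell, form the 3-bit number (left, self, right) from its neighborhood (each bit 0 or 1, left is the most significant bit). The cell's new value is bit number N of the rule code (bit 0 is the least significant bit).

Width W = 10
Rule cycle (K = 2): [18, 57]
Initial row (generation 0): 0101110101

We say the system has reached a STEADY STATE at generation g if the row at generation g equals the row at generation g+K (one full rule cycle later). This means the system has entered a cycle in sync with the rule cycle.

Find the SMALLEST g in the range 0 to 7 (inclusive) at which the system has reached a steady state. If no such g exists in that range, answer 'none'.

Gen 0: 0101110101
Gen 1 (rule 18): 1000000000
Gen 2 (rule 57): 0111111111
Gen 3 (rule 18): 1000000000
Gen 4 (rule 57): 0111111111
Gen 5 (rule 18): 1000000000
Gen 6 (rule 57): 0111111111
Gen 7 (rule 18): 1000000000
Gen 8 (rule 57): 0111111111
Gen 9 (rule 18): 1000000000

Answer: 1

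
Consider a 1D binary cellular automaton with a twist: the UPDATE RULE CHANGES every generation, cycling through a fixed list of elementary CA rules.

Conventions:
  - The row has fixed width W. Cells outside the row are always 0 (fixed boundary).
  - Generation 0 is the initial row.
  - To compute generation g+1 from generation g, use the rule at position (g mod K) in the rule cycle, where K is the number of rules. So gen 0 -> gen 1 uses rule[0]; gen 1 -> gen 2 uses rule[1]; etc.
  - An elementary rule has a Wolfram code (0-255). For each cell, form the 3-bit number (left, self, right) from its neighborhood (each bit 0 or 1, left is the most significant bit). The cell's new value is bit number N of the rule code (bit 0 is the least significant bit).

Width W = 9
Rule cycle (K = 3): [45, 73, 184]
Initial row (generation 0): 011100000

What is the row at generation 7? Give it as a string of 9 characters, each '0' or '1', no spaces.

Gen 0: 011100000
Gen 1 (rule 45): 010001111
Gen 2 (rule 73): 000101001
Gen 3 (rule 184): 000010100
Gen 4 (rule 45): 111011101
Gen 5 (rule 73): 101010100
Gen 6 (rule 184): 010101010
Gen 7 (rule 45): 011111110

Answer: 011111110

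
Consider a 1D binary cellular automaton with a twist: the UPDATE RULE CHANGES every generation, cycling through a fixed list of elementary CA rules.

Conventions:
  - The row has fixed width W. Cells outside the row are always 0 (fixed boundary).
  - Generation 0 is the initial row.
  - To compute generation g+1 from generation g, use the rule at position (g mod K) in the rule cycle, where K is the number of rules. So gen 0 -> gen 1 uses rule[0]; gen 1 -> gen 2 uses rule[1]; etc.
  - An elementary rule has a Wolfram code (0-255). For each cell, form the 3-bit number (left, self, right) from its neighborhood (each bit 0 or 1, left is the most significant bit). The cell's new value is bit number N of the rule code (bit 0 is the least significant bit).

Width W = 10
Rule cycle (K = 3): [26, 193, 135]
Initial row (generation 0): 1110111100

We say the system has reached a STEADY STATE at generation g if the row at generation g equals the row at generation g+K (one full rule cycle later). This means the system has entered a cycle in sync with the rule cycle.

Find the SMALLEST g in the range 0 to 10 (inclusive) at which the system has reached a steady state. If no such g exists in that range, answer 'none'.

Answer: 1

Derivation:
Gen 0: 1110111100
Gen 1 (rule 26): 1000100010
Gen 2 (rule 193): 0010001000
Gen 3 (rule 135): 1110111011
Gen 4 (rule 26): 1000100010
Gen 5 (rule 193): 0010001000
Gen 6 (rule 135): 1110111011
Gen 7 (rule 26): 1000100010
Gen 8 (rule 193): 0010001000
Gen 9 (rule 135): 1110111011
Gen 10 (rule 26): 1000100010
Gen 11 (rule 193): 0010001000
Gen 12 (rule 135): 1110111011
Gen 13 (rule 26): 1000100010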